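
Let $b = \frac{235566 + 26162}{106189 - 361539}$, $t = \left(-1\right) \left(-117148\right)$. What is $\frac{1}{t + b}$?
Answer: $\frac{127675}{14956740036} \approx 8.5363 \cdot 10^{-6}$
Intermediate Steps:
$t = 117148$
$b = - \frac{130864}{127675}$ ($b = \frac{261728}{-255350} = 261728 \left(- \frac{1}{255350}\right) = - \frac{130864}{127675} \approx -1.025$)
$\frac{1}{t + b} = \frac{1}{117148 - \frac{130864}{127675}} = \frac{1}{\frac{14956740036}{127675}} = \frac{127675}{14956740036}$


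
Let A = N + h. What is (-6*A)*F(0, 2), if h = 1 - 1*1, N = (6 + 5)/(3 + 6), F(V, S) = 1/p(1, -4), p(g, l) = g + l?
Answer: 22/9 ≈ 2.4444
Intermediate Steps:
F(V, S) = -⅓ (F(V, S) = 1/(1 - 4) = 1/(-3) = -⅓)
N = 11/9 ≈ 1.2222
h = 0 (h = 1 - 1 = 0)
A = 11/9 (A = 11/9 + 0 = 11/9 ≈ 1.2222)
(-6*A)*F(0, 2) = -6*11/9*(-⅓) = -22/3*(-⅓) = 22/9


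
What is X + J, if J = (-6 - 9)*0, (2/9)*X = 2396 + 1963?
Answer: 39231/2 ≈ 19616.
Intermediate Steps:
X = 39231/2 (X = 9*(2396 + 1963)/2 = (9/2)*4359 = 39231/2 ≈ 19616.)
J = 0 (J = -15*0 = 0)
X + J = 39231/2 + 0 = 39231/2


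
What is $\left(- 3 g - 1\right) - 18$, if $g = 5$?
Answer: $-34$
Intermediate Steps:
$\left(- 3 g - 1\right) - 18 = \left(\left(-3\right) 5 - 1\right) - 18 = \left(-15 - 1\right) - 18 = -16 - 18 = -34$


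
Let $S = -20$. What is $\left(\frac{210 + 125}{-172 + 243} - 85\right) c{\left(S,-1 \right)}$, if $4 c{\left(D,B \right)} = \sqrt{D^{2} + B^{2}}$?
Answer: $- \frac{1425 \sqrt{401}}{71} \approx -401.91$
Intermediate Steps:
$c{\left(D,B \right)} = \frac{\sqrt{B^{2} + D^{2}}}{4}$ ($c{\left(D,B \right)} = \frac{\sqrt{D^{2} + B^{2}}}{4} = \frac{\sqrt{B^{2} + D^{2}}}{4}$)
$\left(\frac{210 + 125}{-172 + 243} - 85\right) c{\left(S,-1 \right)} = \left(\frac{210 + 125}{-172 + 243} - 85\right) \frac{\sqrt{\left(-1\right)^{2} + \left(-20\right)^{2}}}{4} = \left(\frac{335}{71} - 85\right) \frac{\sqrt{1 + 400}}{4} = \left(335 \cdot \frac{1}{71} - 85\right) \frac{\sqrt{401}}{4} = \left(\frac{335}{71} - 85\right) \frac{\sqrt{401}}{4} = - \frac{5700 \frac{\sqrt{401}}{4}}{71} = - \frac{1425 \sqrt{401}}{71}$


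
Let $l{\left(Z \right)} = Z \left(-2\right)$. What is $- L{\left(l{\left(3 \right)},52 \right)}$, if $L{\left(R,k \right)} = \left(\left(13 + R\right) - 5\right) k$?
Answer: $-104$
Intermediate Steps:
$l{\left(Z \right)} = - 2 Z$
$L{\left(R,k \right)} = k \left(8 + R\right)$ ($L{\left(R,k \right)} = \left(8 + R\right) k = k \left(8 + R\right)$)
$- L{\left(l{\left(3 \right)},52 \right)} = - 52 \left(8 - 6\right) = - 52 \cdot 2 = \left(-1\right) 104 = -104$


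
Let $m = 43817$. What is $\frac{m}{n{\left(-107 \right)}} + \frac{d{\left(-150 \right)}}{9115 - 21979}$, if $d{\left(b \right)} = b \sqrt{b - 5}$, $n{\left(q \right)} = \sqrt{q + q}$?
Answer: $\frac{i \left(- 46971824 \sqrt{214} + 2675 \sqrt{155}\right)}{229408} \approx - 2995.1 i$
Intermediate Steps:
$n{\left(q \right)} = \sqrt{2} \sqrt{q}$ ($n{\left(q \right)} = \sqrt{2 q} = \sqrt{2} \sqrt{q}$)
$d{\left(b \right)} = b \sqrt{-5 + b}$
$\frac{m}{n{\left(-107 \right)}} + \frac{d{\left(-150 \right)}}{9115 - 21979} = \frac{43817}{\sqrt{2} \sqrt{-107}} + \frac{\left(-150\right) \sqrt{-5 - 150}}{9115 - 21979} = \frac{43817}{\sqrt{2} i \sqrt{107}} + \frac{\left(-150\right) \sqrt{-155}}{-12864} = \frac{43817}{i \sqrt{214}} + - 150 i \sqrt{155} \left(- \frac{1}{12864}\right) = 43817 \left(- \frac{i \sqrt{214}}{214}\right) + - 150 i \sqrt{155} \left(- \frac{1}{12864}\right) = - \frac{43817 i \sqrt{214}}{214} + \frac{25 i \sqrt{155}}{2144}$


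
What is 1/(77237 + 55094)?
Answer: 1/132331 ≈ 7.5568e-6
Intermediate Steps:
1/(77237 + 55094) = 1/132331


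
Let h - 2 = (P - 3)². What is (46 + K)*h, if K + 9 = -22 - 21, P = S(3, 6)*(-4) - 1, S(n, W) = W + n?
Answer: -9612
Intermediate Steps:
P = -37 (P = (6 + 3)*(-4) - 1 = 9*(-4) - 1 = -36 - 1 = -37)
K = -52 (K = -9 + (-22 - 21) = -9 - 43 = -52)
h = 1602 (h = 2 + (-37 - 3)² = 2 + (-40)² = 2 + 1600 = 1602)
(46 + K)*h = (46 - 52)*1602 = -6*1602 = -9612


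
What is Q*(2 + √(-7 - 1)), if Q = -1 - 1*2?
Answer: -6 - 6*I*√2 ≈ -6.0 - 8.4853*I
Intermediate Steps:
Q = -3 (Q = -1 - 2 = -3)
Q*(2 + √(-7 - 1)) = -3*(2 + √(-7 - 1)) = -3*(2 + √(-8)) = -3*(2 + 2*I*√2) = -6 - 6*I*√2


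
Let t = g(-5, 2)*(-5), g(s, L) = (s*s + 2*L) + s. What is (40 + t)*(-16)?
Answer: 1280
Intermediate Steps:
g(s, L) = s + s**2 + 2*L (g(s, L) = (s**2 + 2*L) + s = s + s**2 + 2*L)
t = -120 (t = (-5 + (-5)**2 + 2*2)*(-5) = (-5 + 25 + 4)*(-5) = 24*(-5) = -120)
(40 + t)*(-16) = (40 - 120)*(-16) = -80*(-16) = 1280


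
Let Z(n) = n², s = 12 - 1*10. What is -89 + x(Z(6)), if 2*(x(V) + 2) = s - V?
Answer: -108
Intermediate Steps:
s = 2 (s = 12 - 10 = 2)
x(V) = -1 - V/2 (x(V) = -2 + (2 - V)/2 = -2 + (1 - V/2) = -1 - V/2)
-89 + x(Z(6)) = -89 + (-1 - ½*6²) = -89 + (-1 - ½*36) = -89 + (-1 - 18) = -89 - 19 = -108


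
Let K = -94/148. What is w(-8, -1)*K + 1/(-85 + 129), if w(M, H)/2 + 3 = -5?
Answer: 16581/1628 ≈ 10.185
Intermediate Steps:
K = -47/74 (K = -94*1/148 = -47/74 ≈ -0.63513)
w(M, H) = -16 (w(M, H) = -6 + 2*(-5) = -6 - 10 = -16)
w(-8, -1)*K + 1/(-85 + 129) = -16*(-47/74) + 1/(-85 + 129) = 376/37 + 1/44 = 16581/1628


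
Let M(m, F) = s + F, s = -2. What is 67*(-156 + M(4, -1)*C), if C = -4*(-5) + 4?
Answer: -15276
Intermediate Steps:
C = 24 (C = 20 + 4 = 24)
M(m, F) = -2 + F
67*(-156 + M(4, -1)*C) = 67*(-156 + (-2 - 1)*24) = 67*(-156 - 3*24) = 67*(-156 - 72) = 67*(-228) = -15276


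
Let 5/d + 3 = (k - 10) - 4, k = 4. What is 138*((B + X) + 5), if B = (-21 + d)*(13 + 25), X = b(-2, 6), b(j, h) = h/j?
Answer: -1454244/13 ≈ -1.1186e+5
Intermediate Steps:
d = -5/13 (d = 5/(-3 + ((4 - 10) - 4)) = 5/(-3 + (-6 - 4)) = 5/(-3 - 10) = 5/(-13) = 5*(-1/13) = -5/13 ≈ -0.38462)
X = -3 (X = 6/(-2) = 6*(-½) = -3)
B = -10564/13 (B = (-21 - 5/13)*(13 + 25) = -278/13*38 = -10564/13 ≈ -812.62)
138*((B + X) + 5) = 138*((-10564/13 - 3) + 5) = 138*(-10603/13 + 5) = 138*(-10538/13) = -1454244/13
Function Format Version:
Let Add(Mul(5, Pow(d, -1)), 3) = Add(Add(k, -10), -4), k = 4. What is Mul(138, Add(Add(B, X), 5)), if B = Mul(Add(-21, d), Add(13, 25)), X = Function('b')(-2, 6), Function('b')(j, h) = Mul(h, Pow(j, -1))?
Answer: Rational(-1454244, 13) ≈ -1.1186e+5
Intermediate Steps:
d = Rational(-5, 13) (d = Mul(5, Pow(Add(-3, Add(Add(4, -10), -4)), -1)) = Mul(5, Pow(Add(-3, Add(-6, -4)), -1)) = Mul(5, Pow(Add(-3, -10), -1)) = Mul(5, Pow(-13, -1)) = Mul(5, Rational(-1, 13)) = Rational(-5, 13) ≈ -0.38462)
X = -3 (X = Mul(6, Pow(-2, -1)) = Mul(6, Rational(-1, 2)) = -3)
B = Rational(-10564, 13) (B = Mul(Add(-21, Rational(-5, 13)), Add(13, 25)) = Mul(Rational(-278, 13), 38) = Rational(-10564, 13) ≈ -812.62)
Mul(138, Add(Add(B, X), 5)) = Mul(138, Add(Add(Rational(-10564, 13), -3), 5)) = Mul(138, Add(Rational(-10603, 13), 5)) = Mul(138, Rational(-10538, 13)) = Rational(-1454244, 13)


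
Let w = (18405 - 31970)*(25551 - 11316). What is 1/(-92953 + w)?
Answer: -1/193190728 ≈ -5.1762e-9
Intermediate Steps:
w = -193097775 (w = -13565*14235 = -193097775)
1/(-92953 + w) = 1/(-92953 - 193097775) = 1/(-193190728) = -1/193190728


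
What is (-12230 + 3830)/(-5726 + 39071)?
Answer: -560/2223 ≈ -0.25191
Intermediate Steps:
(-12230 + 3830)/(-5726 + 39071) = -8400/33345 = -8400*1/33345 = -560/2223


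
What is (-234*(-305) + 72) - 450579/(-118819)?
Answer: 8489117577/118819 ≈ 71446.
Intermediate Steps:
(-234*(-305) + 72) - 450579/(-118819) = (71370 + 72) - 450579*(-1/118819) = 71442 + 450579/118819 = 8489117577/118819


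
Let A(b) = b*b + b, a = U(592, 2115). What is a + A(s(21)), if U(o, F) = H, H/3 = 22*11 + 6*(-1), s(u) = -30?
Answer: 1578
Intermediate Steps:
H = 708 (H = 3*(22*11 + 6*(-1)) = 3*(242 - 6) = 3*236 = 708)
U(o, F) = 708
a = 708
A(b) = b + b² (A(b) = b² + b = b + b²)
a + A(s(21)) = 708 - 30*(1 - 30) = 708 - 30*(-29) = 708 + 870 = 1578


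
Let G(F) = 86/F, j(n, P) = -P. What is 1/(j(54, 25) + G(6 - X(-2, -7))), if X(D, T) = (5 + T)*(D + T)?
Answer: -6/193 ≈ -0.031088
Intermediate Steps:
1/(j(54, 25) + G(6 - X(-2, -7))) = 1/(-1*25 + 86/(6 - ((-7)**2 + 5*(-2) + 5*(-7) - 2*(-7)))) = 1/(-25 + 86/(6 - (49 - 10 - 35 + 14))) = 1/(-25 + 86/(6 - 1*18)) = 1/(-25 + 86/(6 - 18)) = 1/(-25 + 86/(-12)) = 1/(-25 + 86*(-1/12)) = 1/(-25 - 43/6) = 1/(-193/6) = -6/193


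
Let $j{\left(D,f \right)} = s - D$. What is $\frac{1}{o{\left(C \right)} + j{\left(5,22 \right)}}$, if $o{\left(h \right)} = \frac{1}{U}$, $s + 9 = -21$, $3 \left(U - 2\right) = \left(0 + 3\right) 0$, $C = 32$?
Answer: $- \frac{2}{69} \approx -0.028986$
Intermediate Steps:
$U = 2$ ($U = 2 + \frac{\left(0 + 3\right) 0}{3} = 2 + \frac{3 \cdot 0}{3} = 2 + \frac{1}{3} \cdot 0 = 2 + 0 = 2$)
$s = -30$ ($s = -9 - 21 = -30$)
$j{\left(D,f \right)} = -30 - D$
$o{\left(h \right)} = \frac{1}{2}$
$\frac{1}{o{\left(C \right)} + j{\left(5,22 \right)}} = \frac{1}{\frac{1}{2} - 35} = \frac{1}{- \frac{69}{2}} = - \frac{2}{69}$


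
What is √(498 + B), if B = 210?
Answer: 2*√177 ≈ 26.608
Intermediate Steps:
√(498 + B) = √(498 + 210) = √708 = 2*√177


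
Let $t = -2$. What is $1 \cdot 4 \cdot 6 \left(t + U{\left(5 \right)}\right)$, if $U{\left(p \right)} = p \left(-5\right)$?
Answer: $-648$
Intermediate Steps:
$U{\left(p \right)} = - 5 p$
$1 \cdot 4 \cdot 6 \left(t + U{\left(5 \right)}\right) = 1 \cdot 4 \cdot 6 \left(-2 - 25\right) = 4 \cdot 6 \left(-2 - 25\right) = 24 \left(-27\right) = -648$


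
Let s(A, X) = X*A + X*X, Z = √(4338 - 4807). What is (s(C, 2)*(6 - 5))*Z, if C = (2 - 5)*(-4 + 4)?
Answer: 4*I*√469 ≈ 86.626*I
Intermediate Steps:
C = 0 (C = -3*0 = 0)
Z = I*√469 (Z = √(-469) = I*√469 ≈ 21.656*I)
s(A, X) = X² + A*X (s(A, X) = A*X + X² = X² + A*X)
(s(C, 2)*(6 - 5))*Z = ((2*(0 + 2))*(6 - 5))*(I*√469) = ((2*2)*1)*(I*√469) = (4*1)*(I*√469) = 4*(I*√469) = 4*I*√469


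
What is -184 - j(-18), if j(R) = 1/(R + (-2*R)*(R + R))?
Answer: -241775/1314 ≈ -184.00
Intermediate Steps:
j(R) = 1/(R - 4*R**2) (j(R) = 1/(R + (-2*R)*(2*R)) = 1/(R - 4*R**2))
-184 - j(-18) = -184 - (-1)/((-18)*(-1 + 4*(-18))) = -184 - (-1)*(-1)/(18*(-1 - 72)) = -184 - (-1)*(-1)/(18*(-73)) = -184 - (-1)*(-1)*(-1)/(18*73) = -184 - 1*(-1/1314) = -184 + 1/1314 = -241775/1314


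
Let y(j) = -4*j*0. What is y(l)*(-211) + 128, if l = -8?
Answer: 128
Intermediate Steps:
y(j) = 0
y(l)*(-211) + 128 = 0*(-211) + 128 = 0 + 128 = 128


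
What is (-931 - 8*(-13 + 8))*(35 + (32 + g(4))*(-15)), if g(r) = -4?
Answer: 343035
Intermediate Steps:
(-931 - 8*(-13 + 8))*(35 + (32 + g(4))*(-15)) = (-931 - 8*(-13 + 8))*(35 + (32 - 4)*(-15)) = (-931 - 8*(-5))*(35 + 28*(-15)) = (-931 + 40)*(35 - 420) = -891*(-385) = 343035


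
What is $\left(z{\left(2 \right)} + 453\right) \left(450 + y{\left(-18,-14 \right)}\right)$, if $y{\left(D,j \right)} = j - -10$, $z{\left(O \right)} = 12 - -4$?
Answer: $209174$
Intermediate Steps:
$z{\left(O \right)} = 16$ ($z{\left(O \right)} = 12 + 4 = 16$)
$y{\left(D,j \right)} = 10 + j$ ($y{\left(D,j \right)} = j + 10 = 10 + j$)
$\left(z{\left(2 \right)} + 453\right) \left(450 + y{\left(-18,-14 \right)}\right) = \left(16 + 453\right) \left(450 + \left(10 - 14\right)\right) = 469 \left(450 - 4\right) = 469 \cdot 446 = 209174$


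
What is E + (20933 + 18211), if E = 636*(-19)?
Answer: 27060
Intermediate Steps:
E = -12084
E + (20933 + 18211) = -12084 + (20933 + 18211) = -12084 + 39144 = 27060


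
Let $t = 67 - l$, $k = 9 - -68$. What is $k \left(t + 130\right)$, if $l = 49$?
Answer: $11396$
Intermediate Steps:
$k = 77$ ($k = 9 + 68 = 77$)
$t = 18$ ($t = 67 - 49 = 18$)
$k \left(t + 130\right) = 77 \left(18 + 130\right) = 77 \cdot 148 = 11396$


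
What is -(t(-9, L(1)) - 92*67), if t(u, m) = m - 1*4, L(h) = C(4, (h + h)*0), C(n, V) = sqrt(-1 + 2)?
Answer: 6167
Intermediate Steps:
C(n, V) = 1 (C(n, V) = sqrt(1) = 1)
L(h) = 1
t(u, m) = -4 + m (t(u, m) = m - 4 = -4 + m)
-(t(-9, L(1)) - 92*67) = -((-4 + 1) - 92*67) = -(-3 - 6164) = -1*(-6167) = 6167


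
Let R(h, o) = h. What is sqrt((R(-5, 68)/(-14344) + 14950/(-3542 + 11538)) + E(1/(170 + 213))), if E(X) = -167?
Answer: I*sqrt(33941579055236798)/14336828 ≈ 12.85*I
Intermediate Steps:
sqrt((R(-5, 68)/(-14344) + 14950/(-3542 + 11538)) + E(1/(170 + 213))) = sqrt((-5/(-14344) + 14950/(-3542 + 11538)) - 167) = sqrt((-5*(-1/14344) + 14950/7996) - 167) = sqrt((5/14344 + 14950*(1/7996)) - 167) = sqrt((5/14344 + 7475/3998) - 167) = sqrt(53620695/28673656 - 167) = sqrt(-4734879857/28673656) = I*sqrt(33941579055236798)/14336828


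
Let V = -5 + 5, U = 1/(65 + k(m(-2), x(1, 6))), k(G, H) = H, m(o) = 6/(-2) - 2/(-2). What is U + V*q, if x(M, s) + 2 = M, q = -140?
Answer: 1/64 ≈ 0.015625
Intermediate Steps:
m(o) = -2 (m(o) = 6*(-½) - 2*(-½) = -3 + 1 = -2)
x(M, s) = -2 + M
U = 1/64 (U = 1/(65 + (-2 + 1)) = 1/(65 - 1) = 1/64 ≈ 0.015625)
V = 0
U + V*q = 1/64 + 0*(-140) = 1/64 + 0 = 1/64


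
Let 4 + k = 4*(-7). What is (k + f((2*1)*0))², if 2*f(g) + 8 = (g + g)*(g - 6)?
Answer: 1296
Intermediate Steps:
f(g) = -4 + g*(-6 + g) (f(g) = -4 + ((g + g)*(g - 6))/2 = -4 + ((2*g)*(-6 + g))/2 = -4 + (2*g*(-6 + g))/2 = -4 + g*(-6 + g))
k = -32 (k = -4 + 4*(-7) = -4 - 28 = -32)
(k + f((2*1)*0))² = (-32 + (-4 + ((2*1)*0)² - 6*2*1*0))² = (-32 + (-4 + (2*0)² - 12*0))² = (-32 + (-4 + 0² - 6*0))² = (-32 + (-4 + 0 + 0))² = (-32 - 4)² = (-36)² = 1296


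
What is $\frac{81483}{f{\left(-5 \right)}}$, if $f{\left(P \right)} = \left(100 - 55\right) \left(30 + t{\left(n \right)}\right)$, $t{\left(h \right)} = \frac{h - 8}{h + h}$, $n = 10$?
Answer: $\frac{54322}{903} \approx 60.157$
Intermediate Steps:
$t{\left(h \right)} = \frac{-8 + h}{2 h}$
$f{\left(P \right)} = \frac{2709}{2}$ ($f{\left(P \right)} = \left(100 - 55\right) \left(30 + \frac{-8 + 10}{2 \cdot 10}\right) = 45 \left(30 + \frac{1}{2} \cdot \frac{1}{10} \cdot 2\right) = 45 \left(30 + \frac{1}{10}\right) = 45 \cdot \frac{301}{10} = \frac{2709}{2}$)
$\frac{81483}{f{\left(-5 \right)}} = \frac{81483}{\frac{2709}{2}} = 81483 \cdot \frac{2}{2709} = \frac{54322}{903}$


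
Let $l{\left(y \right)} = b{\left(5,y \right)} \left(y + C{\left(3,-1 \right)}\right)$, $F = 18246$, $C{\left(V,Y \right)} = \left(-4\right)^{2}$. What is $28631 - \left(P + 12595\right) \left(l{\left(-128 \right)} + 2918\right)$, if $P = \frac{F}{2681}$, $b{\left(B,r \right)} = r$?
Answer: $- \frac{582857239303}{2681} \approx -2.174 \cdot 10^{8}$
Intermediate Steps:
$C{\left(V,Y \right)} = 16$
$P = \frac{18246}{2681} \approx 6.8057$
$l{\left(y \right)} = y \left(16 + y\right)$ ($l{\left(y \right)} = y \left(y + 16\right) = y \left(16 + y\right)$)
$28631 - \left(P + 12595\right) \left(l{\left(-128 \right)} + 2918\right) = 28631 - \left(\frac{18246}{2681} + 12595\right) \left(- 128 \left(16 - 128\right) + 2918\right) = 28631 - \frac{33785441 \left(\left(-128\right) \left(-112\right) + 2918\right)}{2681} = 28631 - \frac{33785441 \left(14336 + 2918\right)}{2681} = 28631 - \frac{33785441}{2681} \cdot 17254 = 28631 - \frac{582933999014}{2681} = - \frac{582857239303}{2681}$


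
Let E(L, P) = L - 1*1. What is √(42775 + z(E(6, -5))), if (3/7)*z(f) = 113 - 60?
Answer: 2*√96522/3 ≈ 207.12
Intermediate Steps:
E(L, P) = -1 + L (E(L, P) = L - 1 = -1 + L)
z(f) = 371/3 (z(f) = 7*(113 - 60)/3 = (7/3)*53 = 371/3)
√(42775 + z(E(6, -5))) = √(42775 + 371/3) = √(128696/3) = 2*√96522/3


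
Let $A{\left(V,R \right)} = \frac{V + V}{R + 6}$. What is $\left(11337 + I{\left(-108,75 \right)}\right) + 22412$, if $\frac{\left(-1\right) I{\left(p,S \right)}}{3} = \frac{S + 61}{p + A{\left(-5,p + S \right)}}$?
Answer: $\frac{49042805}{1453} \approx 33753.0$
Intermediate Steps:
$A{\left(V,R \right)} = \frac{2 V}{6 + R}$
$I{\left(p,S \right)} = - \frac{3 \left(61 + S\right)}{p - \frac{10}{6 + S + p}}$ ($I{\left(p,S \right)} = - 3 \frac{S + 61}{p + 2 \left(-5\right) \frac{1}{6 + \left(p + S\right)}} = - 3 \frac{61 + S}{p + 2 \left(-5\right) \frac{1}{6 + \left(S + p\right)}} = - 3 \frac{61 + S}{p + 2 \left(-5\right) \frac{1}{6 + S + p}} = - 3 \frac{61 + S}{p - \frac{10}{6 + S + p}} = - \frac{3 \left(61 + S\right)}{p - \frac{10}{6 + S + p}}$)
$\left(11337 + I{\left(-108,75 \right)}\right) + 22412 = \left(11337 - \frac{3 \left(61 + 75\right) \left(6 + 75 - 108\right)}{-10 - 108 \left(6 + 75 - 108\right)}\right) + 22412 = \left(11337 - 3 \frac{1}{-10 - -2916} \cdot 136 \left(-27\right)\right) + 22412 = \left(11337 - 3 \frac{1}{-10 + 2916} \cdot 136 \left(-27\right)\right) + 22412 = \left(11337 - 3 \cdot \frac{1}{2906} \cdot 136 \left(-27\right)\right) + 22412 = \left(11337 - \frac{3}{2906} \cdot 136 \left(-27\right)\right) + 22412 = \left(11337 + \frac{5508}{1453}\right) + 22412 = \frac{16478169}{1453} + 22412 = \frac{49042805}{1453}$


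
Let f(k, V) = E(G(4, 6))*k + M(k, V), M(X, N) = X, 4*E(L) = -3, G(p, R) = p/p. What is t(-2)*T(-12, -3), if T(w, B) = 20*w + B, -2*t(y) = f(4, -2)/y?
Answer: -243/4 ≈ -60.750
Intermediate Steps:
G(p, R) = 1
E(L) = -¾ (E(L) = (¼)*(-3) = -¾)
f(k, V) = k/4 (f(k, V) = -3*k/4 + k = k/4)
t(y) = -1/(2*y) (t(y) = -(¼)*4/(2*y) = -1/(2*y))
T(w, B) = B + 20*w
t(-2)*T(-12, -3) = (-½/(-2))*(-3 + 20*(-12)) = (-½*(-½))*(-3 - 240) = (¼)*(-243) = -243/4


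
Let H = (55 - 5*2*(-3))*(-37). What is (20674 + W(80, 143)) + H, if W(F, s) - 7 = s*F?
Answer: 28976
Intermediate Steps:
W(F, s) = 7 + F*s (W(F, s) = 7 + s*F = 7 + F*s)
H = -3145 (H = (55 - 10*(-3))*(-37) = (55 + 30)*(-37) = 85*(-37) = -3145)
(20674 + W(80, 143)) + H = (20674 + (7 + 80*143)) - 3145 = (20674 + (7 + 11440)) - 3145 = (20674 + 11447) - 3145 = 32121 - 3145 = 28976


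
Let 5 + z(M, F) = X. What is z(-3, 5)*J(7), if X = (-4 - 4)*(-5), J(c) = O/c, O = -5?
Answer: -25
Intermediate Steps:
J(c) = -5/c
X = 40 (X = -8*(-5) = 40)
z(M, F) = 35 (z(M, F) = -5 + 40 = 35)
z(-3, 5)*J(7) = 35*(-5/7) = -25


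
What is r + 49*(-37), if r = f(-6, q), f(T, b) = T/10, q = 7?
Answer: -9068/5 ≈ -1813.6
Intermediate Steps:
f(T, b) = T/10 (f(T, b) = T*(⅒) = T/10)
r = -⅗ (r = (⅒)*(-6) = -⅗ ≈ -0.60000)
r + 49*(-37) = -⅗ + 49*(-37) = -⅗ - 1813 = -9068/5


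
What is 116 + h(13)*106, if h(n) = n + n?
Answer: 2872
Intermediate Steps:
h(n) = 2*n
116 + h(13)*106 = 116 + (2*13)*106 = 116 + 26*106 = 116 + 2756 = 2872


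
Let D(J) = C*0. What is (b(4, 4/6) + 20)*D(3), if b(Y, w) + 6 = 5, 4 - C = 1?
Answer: 0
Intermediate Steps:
C = 3 (C = 4 - 1*1 = 4 - 1 = 3)
b(Y, w) = -1 (b(Y, w) = -6 + 5 = -1)
D(J) = 0 (D(J) = 3*0 = 0)
(b(4, 4/6) + 20)*D(3) = (-1 + 20)*0 = 19*0 = 0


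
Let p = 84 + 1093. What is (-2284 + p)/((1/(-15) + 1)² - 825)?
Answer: 249075/185429 ≈ 1.3432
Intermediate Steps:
p = 1177
(-2284 + p)/((1/(-15) + 1)² - 825) = (-2284 + 1177)/((1/(-15) + 1)² - 825) = -1107/((-1/15 + 1)² - 825) = -1107/((14/15)² - 825) = -1107/(196/225 - 825) = -1107/(-185429/225) = -1107*(-225/185429) = 249075/185429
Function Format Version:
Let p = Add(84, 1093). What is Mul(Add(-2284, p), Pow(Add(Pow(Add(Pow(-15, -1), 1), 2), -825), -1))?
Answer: Rational(249075, 185429) ≈ 1.3432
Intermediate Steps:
p = 1177
Mul(Add(-2284, p), Pow(Add(Pow(Add(Pow(-15, -1), 1), 2), -825), -1)) = Mul(Add(-2284, 1177), Pow(Add(Pow(Add(Pow(-15, -1), 1), 2), -825), -1)) = Mul(-1107, Pow(Add(Pow(Add(Rational(-1, 15), 1), 2), -825), -1)) = Mul(-1107, Pow(Add(Pow(Rational(14, 15), 2), -825), -1)) = Mul(-1107, Pow(Add(Rational(196, 225), -825), -1)) = Mul(-1107, Pow(Rational(-185429, 225), -1)) = Mul(-1107, Rational(-225, 185429)) = Rational(249075, 185429)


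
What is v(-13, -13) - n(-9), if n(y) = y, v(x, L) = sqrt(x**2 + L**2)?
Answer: 9 + 13*sqrt(2) ≈ 27.385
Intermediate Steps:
v(x, L) = sqrt(L**2 + x**2)
v(-13, -13) - n(-9) = sqrt((-13)**2 + (-13)**2) - 1*(-9) = sqrt(169 + 169) + 9 = sqrt(338) + 9 = 13*sqrt(2) + 9 = 9 + 13*sqrt(2)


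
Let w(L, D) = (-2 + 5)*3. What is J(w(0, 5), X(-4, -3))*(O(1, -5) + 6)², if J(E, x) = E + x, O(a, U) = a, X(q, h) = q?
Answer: 245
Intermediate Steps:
w(L, D) = 9 (w(L, D) = 3*3 = 9)
J(w(0, 5), X(-4, -3))*(O(1, -5) + 6)² = (9 - 4)*(1 + 6)² = 5*7² = 5*49 = 245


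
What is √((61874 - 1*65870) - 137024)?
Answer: 2*I*√35255 ≈ 375.53*I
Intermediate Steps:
√((61874 - 1*65870) - 137024) = √((61874 - 65870) - 137024) = √(-3996 - 137024) = √(-141020) = 2*I*√35255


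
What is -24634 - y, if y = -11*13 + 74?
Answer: -24565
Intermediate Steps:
y = -69 (y = -143 + 74 = -69)
-24634 - y = -24634 - 1*(-69) = -24634 + 69 = -24565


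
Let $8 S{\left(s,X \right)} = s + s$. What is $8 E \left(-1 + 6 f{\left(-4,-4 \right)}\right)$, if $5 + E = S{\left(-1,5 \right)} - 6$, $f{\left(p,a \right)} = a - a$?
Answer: $90$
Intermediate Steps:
$S{\left(s,X \right)} = \frac{s}{4}$ ($S{\left(s,X \right)} = \frac{s + s}{8} = \frac{2 s}{8} = \frac{s}{4}$)
$f{\left(p,a \right)} = 0$
$E = - \frac{45}{4}$ ($E = -5 + \left(\frac{1}{4} \left(-1\right) - 6\right) = -5 - \frac{25}{4} = - \frac{45}{4} \approx -11.25$)
$8 E \left(-1 + 6 f{\left(-4,-4 \right)}\right) = 8 \left(- \frac{45}{4}\right) \left(-1 + 6 \cdot 0\right) = - 90 \left(-1 + 0\right) = \left(-90\right) \left(-1\right) = 90$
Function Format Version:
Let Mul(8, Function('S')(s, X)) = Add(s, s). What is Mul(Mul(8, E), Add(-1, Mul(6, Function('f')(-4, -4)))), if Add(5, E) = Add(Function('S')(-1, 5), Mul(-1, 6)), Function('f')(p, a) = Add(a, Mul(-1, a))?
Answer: 90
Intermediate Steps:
Function('S')(s, X) = Mul(Rational(1, 4), s) (Function('S')(s, X) = Mul(Rational(1, 8), Add(s, s)) = Mul(Rational(1, 8), Mul(2, s)) = Mul(Rational(1, 4), s))
Function('f')(p, a) = 0
E = Rational(-45, 4) (E = Add(-5, Add(Mul(Rational(1, 4), -1), Mul(-1, 6))) = Add(-5, Add(Rational(-1, 4), -6)) = Add(-5, Rational(-25, 4)) = Rational(-45, 4) ≈ -11.250)
Mul(Mul(8, E), Add(-1, Mul(6, Function('f')(-4, -4)))) = Mul(Mul(8, Rational(-45, 4)), Add(-1, Mul(6, 0))) = Mul(-90, Add(-1, 0)) = Mul(-90, -1) = 90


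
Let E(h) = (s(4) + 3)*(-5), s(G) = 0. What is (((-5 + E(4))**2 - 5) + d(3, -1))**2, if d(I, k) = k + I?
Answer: 157609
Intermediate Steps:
d(I, k) = I + k
E(h) = -15 (E(h) = (0 + 3)*(-5) = 3*(-5) = -15)
(((-5 + E(4))**2 - 5) + d(3, -1))**2 = (((-5 - 15)**2 - 5) + (3 - 1))**2 = (((-20)**2 - 5) + 2)**2 = ((400 - 5) + 2)**2 = (395 + 2)**2 = 397**2 = 157609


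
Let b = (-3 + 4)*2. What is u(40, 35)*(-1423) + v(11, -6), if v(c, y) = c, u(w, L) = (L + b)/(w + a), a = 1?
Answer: -52200/41 ≈ -1273.2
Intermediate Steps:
b = 2 (b = 1*2 = 2)
u(w, L) = (2 + L)/(1 + w) (u(w, L) = (L + 2)/(w + 1) = (2 + L)/(1 + w))
u(40, 35)*(-1423) + v(11, -6) = ((2 + 35)/(1 + 40))*(-1423) + 11 = (37/41)*(-1423) + 11 = -52651/41 + 11 = -52200/41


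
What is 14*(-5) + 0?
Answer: -70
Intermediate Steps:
14*(-5) + 0 = -70 + 0 = -70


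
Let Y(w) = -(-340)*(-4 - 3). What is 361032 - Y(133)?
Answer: 363412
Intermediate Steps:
Y(w) = -2380 (Y(w) = -(-340)*(-7) = -85*28 = -2380)
361032 - Y(133) = 361032 - 1*(-2380) = 361032 + 2380 = 363412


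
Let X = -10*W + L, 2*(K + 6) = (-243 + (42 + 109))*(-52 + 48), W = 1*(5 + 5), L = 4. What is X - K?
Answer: -274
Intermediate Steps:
W = 10 (W = 1*10 = 10)
K = 178 (K = -6 + ((-243 + (42 + 109))*(-52 + 48))/2 = -6 + ((-243 + 151)*(-4))/2 = -6 + (-92*(-4))/2 = -6 + (½)*368 = -6 + 184 = 178)
X = -96 (X = -10*10 + 4 = -100 + 4 = -96)
X - K = -96 - 1*178 = -96 - 178 = -274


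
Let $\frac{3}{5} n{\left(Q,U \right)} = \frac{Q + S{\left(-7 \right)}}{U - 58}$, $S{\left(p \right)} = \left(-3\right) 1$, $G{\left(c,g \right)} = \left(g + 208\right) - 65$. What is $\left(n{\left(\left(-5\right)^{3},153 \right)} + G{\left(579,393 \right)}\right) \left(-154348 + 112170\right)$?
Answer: $- \frac{1283223472}{57} \approx -2.2513 \cdot 10^{7}$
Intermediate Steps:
$G{\left(c,g \right)} = 143 + g$ ($G{\left(c,g \right)} = \left(208 + g\right) - 65 = 143 + g$)
$S{\left(p \right)} = -3$
$n{\left(Q,U \right)} = \frac{5 \left(-3 + Q\right)}{3 \left(-58 + U\right)}$ ($n{\left(Q,U \right)} = \frac{5 \frac{Q - 3}{U - 58}}{3} = \frac{5 \frac{-3 + Q}{-58 + U}}{3} = \frac{5 \left(-3 + Q\right)}{3 \left(-58 + U\right)}$)
$\left(n{\left(\left(-5\right)^{3},153 \right)} + G{\left(579,393 \right)}\right) \left(-154348 + 112170\right) = \left(\frac{5 \left(-3 + \left(-5\right)^{3}\right)}{3 \left(-58 + 153\right)} + \left(143 + 393\right)\right) \left(-154348 + 112170\right) = \left(\frac{5 \left(-3 - 125\right)}{3 \cdot 95} + 536\right) \left(-42178\right) = \left(\frac{5}{3} \cdot \frac{1}{95} \left(-128\right) + 536\right) \left(-42178\right) = \left(- \frac{128}{57} + 536\right) \left(-42178\right) = \frac{30424}{57} \left(-42178\right) = - \frac{1283223472}{57}$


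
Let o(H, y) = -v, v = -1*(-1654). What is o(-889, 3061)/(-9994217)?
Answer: 1654/9994217 ≈ 0.00016550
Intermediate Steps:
v = 1654
o(H, y) = -1654 (o(H, y) = -1*1654 = -1654)
o(-889, 3061)/(-9994217) = -1654/(-9994217) = -1654*(-1/9994217) = 1654/9994217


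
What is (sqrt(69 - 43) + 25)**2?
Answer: (25 + sqrt(26))**2 ≈ 905.95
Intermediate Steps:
(sqrt(69 - 43) + 25)**2 = (sqrt(26) + 25)**2 = (25 + sqrt(26))**2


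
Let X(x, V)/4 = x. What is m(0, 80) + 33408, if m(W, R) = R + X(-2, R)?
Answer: 33480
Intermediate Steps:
X(x, V) = 4*x
m(W, R) = -8 + R (m(W, R) = R + 4*(-2) = R - 8 = -8 + R)
m(0, 80) + 33408 = (-8 + 80) + 33408 = 72 + 33408 = 33480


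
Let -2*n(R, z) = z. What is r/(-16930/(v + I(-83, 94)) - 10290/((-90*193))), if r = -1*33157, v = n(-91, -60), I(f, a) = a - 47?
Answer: 1478238531/9776059 ≈ 151.21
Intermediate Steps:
I(f, a) = -47 + a
n(R, z) = -z/2
v = 30 (v = -½*(-60) = 30)
r = -33157
r/(-16930/(v + I(-83, 94)) - 10290/((-90*193))) = -33157/(-16930/(30 + (-47 + 94)) - 10290/((-90*193))) = -33157/(-16930/(30 + 47) - 10290/(-17370)) = -33157/(-16930/77 - 10290*(-1/17370)) = -33157/(-16930*1/77 + 343/579) = -33157/(-16930/77 + 343/579) = -33157/(-9776059/44583) = -33157*(-44583/9776059) = 1478238531/9776059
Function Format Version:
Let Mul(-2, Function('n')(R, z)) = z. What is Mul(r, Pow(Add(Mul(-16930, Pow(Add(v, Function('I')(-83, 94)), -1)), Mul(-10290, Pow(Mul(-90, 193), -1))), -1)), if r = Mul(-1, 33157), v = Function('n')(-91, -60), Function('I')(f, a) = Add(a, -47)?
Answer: Rational(1478238531, 9776059) ≈ 151.21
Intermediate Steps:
Function('I')(f, a) = Add(-47, a)
Function('n')(R, z) = Mul(Rational(-1, 2), z)
v = 30 (v = Mul(Rational(-1, 2), -60) = 30)
r = -33157
Mul(r, Pow(Add(Mul(-16930, Pow(Add(v, Function('I')(-83, 94)), -1)), Mul(-10290, Pow(Mul(-90, 193), -1))), -1)) = Mul(-33157, Pow(Add(Mul(-16930, Pow(Add(30, Add(-47, 94)), -1)), Mul(-10290, Pow(Mul(-90, 193), -1))), -1)) = Mul(-33157, Pow(Add(Mul(-16930, Pow(Add(30, 47), -1)), Mul(-10290, Pow(-17370, -1))), -1)) = Mul(-33157, Pow(Add(Mul(-16930, Pow(77, -1)), Mul(-10290, Rational(-1, 17370))), -1)) = Mul(-33157, Pow(Add(Mul(-16930, Rational(1, 77)), Rational(343, 579)), -1)) = Mul(-33157, Pow(Add(Rational(-16930, 77), Rational(343, 579)), -1)) = Mul(-33157, Pow(Rational(-9776059, 44583), -1)) = Mul(-33157, Rational(-44583, 9776059)) = Rational(1478238531, 9776059)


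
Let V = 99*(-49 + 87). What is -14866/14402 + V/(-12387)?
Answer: -39720911/29732929 ≈ -1.3359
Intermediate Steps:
V = 3762 (V = 99*38 = 3762)
-14866/14402 + V/(-12387) = -14866/14402 + 3762/(-12387) = -14866*1/14402 + 3762*(-1/12387) = -7433/7201 - 1254/4129 = -39720911/29732929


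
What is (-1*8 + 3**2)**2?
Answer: 1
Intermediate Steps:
(-1*8 + 3**2)**2 = (-8 + 9)**2 = 1**2 = 1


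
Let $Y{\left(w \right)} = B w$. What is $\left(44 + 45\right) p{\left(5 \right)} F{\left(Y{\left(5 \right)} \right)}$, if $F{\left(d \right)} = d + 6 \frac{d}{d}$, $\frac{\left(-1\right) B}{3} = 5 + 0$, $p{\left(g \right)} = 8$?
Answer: $-49128$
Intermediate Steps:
$B = -15$ ($B = - 3 \left(5 + 0\right) = \left(-3\right) 5 = -15$)
$Y{\left(w \right)} = - 15 w$
$F{\left(d \right)} = 6 + d$ ($F{\left(d \right)} = d + 6 \cdot 1 = d + 6 = 6 + d$)
$\left(44 + 45\right) p{\left(5 \right)} F{\left(Y{\left(5 \right)} \right)} = \left(44 + 45\right) 8 \left(6 - 75\right) = 89 \cdot 8 \left(6 - 75\right) = 712 \left(-69\right) = -49128$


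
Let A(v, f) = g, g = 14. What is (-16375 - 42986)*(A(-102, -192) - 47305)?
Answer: 2807241051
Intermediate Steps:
A(v, f) = 14
(-16375 - 42986)*(A(-102, -192) - 47305) = (-16375 - 42986)*(14 - 47305) = -59361*(-47291) = 2807241051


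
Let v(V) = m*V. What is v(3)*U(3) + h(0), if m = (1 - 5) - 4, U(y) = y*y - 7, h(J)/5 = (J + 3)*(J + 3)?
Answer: -3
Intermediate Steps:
h(J) = 5*(3 + J)² (h(J) = 5*((J + 3)*(J + 3)) = 5*((3 + J)*(3 + J)) = 5*(3 + J)²)
U(y) = -7 + y² (U(y) = y² - 7 = -7 + y²)
m = -8 (m = -4 - 4 = -8)
v(V) = -8*V
v(3)*U(3) + h(0) = (-8*3)*(-7 + 3²) + 5*(3 + 0)² = -24*(-7 + 9) + 5*3² = -24*2 + 5*9 = -48 + 45 = -3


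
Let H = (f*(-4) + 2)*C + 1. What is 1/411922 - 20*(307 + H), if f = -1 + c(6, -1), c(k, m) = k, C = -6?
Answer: -3427191039/411922 ≈ -8320.0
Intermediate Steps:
f = 5 (f = -1 + 6 = 5)
H = 109 (H = (5*(-4) + 2)*(-6) + 1 = (-20 + 2)*(-6) + 1 = -18*(-6) + 1 = 108 + 1 = 109)
1/411922 - 20*(307 + H) = 1/411922 - 20*(307 + 109) = 1/411922 - 20*416 = 1/411922 - 1*8320 = 1/411922 - 8320 = -3427191039/411922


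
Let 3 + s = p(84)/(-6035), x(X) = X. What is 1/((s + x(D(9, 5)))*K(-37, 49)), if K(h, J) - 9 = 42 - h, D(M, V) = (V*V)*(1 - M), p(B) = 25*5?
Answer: -1207/21564048 ≈ -5.5973e-5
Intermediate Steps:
p(B) = 125
D(M, V) = V²*(1 - M)
s = -3646/1207 (s = -3 + 125/(-6035) = -3 + 125*(-1/6035) = -3 - 25/1207 = -3646/1207 ≈ -3.0207)
K(h, J) = 51 - h (K(h, J) = 9 + (42 - h) = 51 - h)
1/((s + x(D(9, 5)))*K(-37, 49)) = 1/((-3646/1207 + 5²*(1 - 1*9))*(51 - 1*(-37))) = 1/((-3646/1207 + 25*(1 - 9))*(51 + 37)) = 1/((-3646/1207 + 25*(-8))*88) = (1/88)/(-3646/1207 - 200) = (1/88)/(-245046/1207) = -1207/245046*1/88 = -1207/21564048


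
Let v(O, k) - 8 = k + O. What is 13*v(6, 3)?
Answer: 221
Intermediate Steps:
v(O, k) = 8 + O + k (v(O, k) = 8 + (k + O) = 8 + (O + k) = 8 + O + k)
13*v(6, 3) = 13*(8 + 6 + 3) = 13*17 = 221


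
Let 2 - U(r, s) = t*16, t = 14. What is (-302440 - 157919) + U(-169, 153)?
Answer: -460581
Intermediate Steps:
U(r, s) = -222 (U(r, s) = 2 - 14*16 = 2 - 1*224 = 2 - 224 = -222)
(-302440 - 157919) + U(-169, 153) = (-302440 - 157919) - 222 = -460359 - 222 = -460581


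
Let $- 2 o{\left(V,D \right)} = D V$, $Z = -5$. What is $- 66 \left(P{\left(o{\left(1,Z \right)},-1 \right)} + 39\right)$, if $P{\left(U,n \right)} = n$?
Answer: $-2508$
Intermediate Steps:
$o{\left(V,D \right)} = - \frac{D V}{2}$
$- 66 \left(P{\left(o{\left(1,Z \right)},-1 \right)} + 39\right) = - 66 \left(-1 + 39\right) = \left(-66\right) 38 = -2508$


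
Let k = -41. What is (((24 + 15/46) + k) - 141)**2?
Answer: 52606009/2116 ≈ 24861.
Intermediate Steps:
(((24 + 15/46) + k) - 141)**2 = (((24 + 15/46) - 41) - 141)**2 = ((1119/46 - 41) - 141)**2 = (-767/46 - 141)**2 = (-7253/46)**2 = 52606009/2116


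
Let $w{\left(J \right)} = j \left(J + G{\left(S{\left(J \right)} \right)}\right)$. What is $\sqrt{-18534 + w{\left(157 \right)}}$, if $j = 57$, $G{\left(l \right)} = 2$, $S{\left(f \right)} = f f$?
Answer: $i \sqrt{9471} \approx 97.319 i$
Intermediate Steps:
$S{\left(f \right)} = f^{2}$
$w{\left(J \right)} = 114 + 57 J$ ($w{\left(J \right)} = 57 \left(J + 2\right) = 57 \left(2 + J\right) = 114 + 57 J$)
$\sqrt{-18534 + w{\left(157 \right)}} = \sqrt{-18534 + \left(114 + 57 \cdot 157\right)} = \sqrt{-18534 + \left(114 + 8949\right)} = \sqrt{-18534 + 9063} = \sqrt{-9471} = i \sqrt{9471}$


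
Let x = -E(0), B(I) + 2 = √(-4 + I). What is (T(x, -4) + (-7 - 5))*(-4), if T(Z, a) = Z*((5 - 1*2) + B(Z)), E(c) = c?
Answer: 48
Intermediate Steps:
B(I) = -2 + √(-4 + I)
x = 0 (x = -1*0 = 0)
T(Z, a) = Z*(1 + √(-4 + Z)) (T(Z, a) = Z*((5 - 1*2) + (-2 + √(-4 + Z))) = Z*((5 - 2) + (-2 + √(-4 + Z))) = Z*(3 + (-2 + √(-4 + Z))) = Z*(1 + √(-4 + Z)))
(T(x, -4) + (-7 - 5))*(-4) = (0*(1 + √(-4 + 0)) + (-7 - 5))*(-4) = (0*(1 + √(-4)) - 12)*(-4) = (0*(1 + 2*I) - 12)*(-4) = (0 - 12)*(-4) = -12*(-4) = 48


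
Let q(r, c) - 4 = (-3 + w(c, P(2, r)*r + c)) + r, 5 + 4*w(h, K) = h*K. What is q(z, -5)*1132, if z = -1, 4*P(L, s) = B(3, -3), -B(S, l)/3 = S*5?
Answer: -41035/4 ≈ -10259.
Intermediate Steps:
B(S, l) = -15*S (B(S, l) = -3*S*5 = -15*S)
P(L, s) = -45/4 (P(L, s) = (-15*3)/4 = (¼)*(-45) = -45/4)
w(h, K) = -5/4 + K*h/4 (w(h, K) = -5/4 + (h*K)/4 = -5/4 + (K*h)/4 = -5/4 + K*h/4)
q(r, c) = -¼ + r + c*(c - 45*r/4)/4 (q(r, c) = 4 + ((-3 + (-5/4 + (-45*r/4 + c)*c/4)) + r) = 4 + ((-3 + (-5/4 + (c - 45*r/4)*c/4)) + r) = 4 + ((-3 + (-5/4 + c*(c - 45*r/4)/4)) + r) = 4 + ((-17/4 + c*(c - 45*r/4)/4) + r) = 4 + (-17/4 + r + c*(c - 45*r/4)/4) = -¼ + r + c*(c - 45*r/4)/4)
q(z, -5)*1132 = (-¼ - 1 + (1/16)*(-5)*(-45*(-1) + 4*(-5)))*1132 = (-¼ - 1 + (1/16)*(-5)*(45 - 20))*1132 = (-¼ - 1 + (1/16)*(-5)*25)*1132 = (-¼ - 1 - 125/16)*1132 = -145/16*1132 = -41035/4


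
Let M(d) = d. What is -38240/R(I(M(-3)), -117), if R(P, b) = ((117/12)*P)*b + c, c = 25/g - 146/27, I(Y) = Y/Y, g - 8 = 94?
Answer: 14041728/420779 ≈ 33.371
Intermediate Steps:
g = 102 (g = 8 + 94 = 102)
I(Y) = 1
c = -4739/918 (c = 25/102 - 146/27 = -4739/918 ≈ -5.1623)
R(P, b) = -4739/918 + 39*P*b/4 (R(P, b) = ((117/12)*P)*b - 4739/918 = ((117*(1/12))*P)*b - 4739/918 = (39*P/4)*b - 4739/918 = 39*P*b/4 - 4739/918 = -4739/918 + 39*P*b/4)
-38240/R(I(M(-3)), -117) = -38240/(-4739/918 + (39/4)*1*(-117)) = -38240/(-4739/918 - 4563/4) = -38240/(-2103895/1836) = -38240*(-1836/2103895) = 14041728/420779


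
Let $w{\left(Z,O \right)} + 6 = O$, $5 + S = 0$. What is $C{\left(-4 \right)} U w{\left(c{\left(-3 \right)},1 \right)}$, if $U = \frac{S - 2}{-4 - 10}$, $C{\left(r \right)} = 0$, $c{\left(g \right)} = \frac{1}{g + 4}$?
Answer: $0$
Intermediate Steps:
$S = -5$ ($S = -5 + 0 = -5$)
$c{\left(g \right)} = \frac{1}{4 + g}$
$U = \frac{1}{2}$ ($U = \frac{-5 - 2}{-4 - 10} = - \frac{7}{-14} = \left(-7\right) \left(- \frac{1}{14}\right) = \frac{1}{2} \approx 0.5$)
$w{\left(Z,O \right)} = -6 + O$
$C{\left(-4 \right)} U w{\left(c{\left(-3 \right)},1 \right)} = 0 \cdot \frac{1}{2} \left(-6 + 1\right) = 0 \left(-5\right) = 0$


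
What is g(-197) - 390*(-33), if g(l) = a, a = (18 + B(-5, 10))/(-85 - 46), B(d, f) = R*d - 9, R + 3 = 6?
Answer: 1685976/131 ≈ 12870.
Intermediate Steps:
R = 3 (R = -3 + 6 = 3)
B(d, f) = -9 + 3*d (B(d, f) = 3*d - 9 = -9 + 3*d)
a = 6/131 (a = (18 + (-9 + 3*(-5)))/(-85 - 46) = (18 + (-9 - 15))/(-131) = (18 - 24)*(-1/131) = -6*(-1/131) = 6/131 ≈ 0.045802)
g(l) = 6/131
g(-197) - 390*(-33) = 6/131 - 390*(-33) = 6/131 + 12870 = 1685976/131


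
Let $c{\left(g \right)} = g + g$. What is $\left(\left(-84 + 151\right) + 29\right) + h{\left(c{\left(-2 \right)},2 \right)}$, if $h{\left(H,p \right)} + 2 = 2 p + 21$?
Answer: $119$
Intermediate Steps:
$c{\left(g \right)} = 2 g$
$h{\left(H,p \right)} = 19 + 2 p$ ($h{\left(H,p \right)} = -2 + \left(2 p + 21\right) = -2 + \left(21 + 2 p\right) = 19 + 2 p$)
$\left(\left(-84 + 151\right) + 29\right) + h{\left(c{\left(-2 \right)},2 \right)} = \left(\left(-84 + 151\right) + 29\right) + \left(19 + 2 \cdot 2\right) = \left(67 + 29\right) + \left(19 + 4\right) = 96 + 23 = 119$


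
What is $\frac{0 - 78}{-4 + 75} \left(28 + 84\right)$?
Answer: $- \frac{8736}{71} \approx -123.04$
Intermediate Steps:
$\frac{0 - 78}{-4 + 75} \left(28 + 84\right) = - \frac{78}{71} \cdot 112 = \left(-78\right) \frac{1}{71} \cdot 112 = \left(- \frac{78}{71}\right) 112 = - \frac{8736}{71}$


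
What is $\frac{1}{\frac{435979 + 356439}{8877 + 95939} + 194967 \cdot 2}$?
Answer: $\frac{52408}{20436057281} \approx 2.5645 \cdot 10^{-6}$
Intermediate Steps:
$\frac{1}{\frac{435979 + 356439}{8877 + 95939} + 194967 \cdot 2} = \frac{1}{\frac{792418}{104816} + 389934} = \frac{1}{792418 \cdot \frac{1}{104816} + 389934} = \frac{1}{\frac{396209}{52408} + 389934} = \frac{1}{\frac{20436057281}{52408}} = \frac{52408}{20436057281}$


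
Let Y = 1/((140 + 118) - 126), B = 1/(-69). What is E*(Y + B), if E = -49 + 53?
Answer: -7/253 ≈ -0.027668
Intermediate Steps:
E = 4
B = -1/69 ≈ -0.014493
Y = 1/132 (Y = 1/(258 - 126) = 1/132 ≈ 0.0075758)
E*(Y + B) = 4*(1/132 - 1/69) = 4*(-7/1012) = -7/253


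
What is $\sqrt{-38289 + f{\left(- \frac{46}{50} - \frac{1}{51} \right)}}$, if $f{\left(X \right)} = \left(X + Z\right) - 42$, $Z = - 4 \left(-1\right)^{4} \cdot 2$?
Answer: $\frac{i \sqrt{2493054573}}{255} \approx 195.81 i$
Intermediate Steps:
$Z = -8$ ($Z = \left(-4\right) 1 \cdot 2 = \left(-4\right) 2 = -8$)
$f{\left(X \right)} = -50 + X$ ($f{\left(X \right)} = \left(X - 8\right) - 42 = \left(-8 + X\right) - 42 = -50 + X$)
$\sqrt{-38289 + f{\left(- \frac{46}{50} - \frac{1}{51} \right)}} = \sqrt{-38289 - \frac{64948}{1275}} = \sqrt{- \frac{48883423}{1275}} = \frac{i \sqrt{2493054573}}{255}$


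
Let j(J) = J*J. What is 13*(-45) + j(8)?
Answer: -521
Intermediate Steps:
j(J) = J**2
13*(-45) + j(8) = 13*(-45) + 8**2 = -585 + 64 = -521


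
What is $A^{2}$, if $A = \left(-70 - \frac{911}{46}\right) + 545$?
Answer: $\frac{438441721}{2116} \approx 2.072 \cdot 10^{5}$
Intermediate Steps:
$A = \frac{20939}{46}$ ($A = \left(-70 - \frac{911}{46}\right) + 545 = - \frac{4131}{46} + 545 = \frac{20939}{46} \approx 455.2$)
$A^{2} = \left(\frac{20939}{46}\right)^{2} = \frac{438441721}{2116}$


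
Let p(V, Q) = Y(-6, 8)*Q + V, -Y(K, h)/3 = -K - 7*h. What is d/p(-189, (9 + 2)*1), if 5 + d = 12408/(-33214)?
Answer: -89239/24262827 ≈ -0.0036780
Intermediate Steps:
d = -89239/16607 (d = -5 + 12408/(-33214) = -5 + 12408*(-1/33214) = -5 - 6204/16607 = -89239/16607 ≈ -5.3736)
Y(K, h) = 3*K + 21*h (Y(K, h) = -3*(-K - 7*h) = 3*K + 21*h)
p(V, Q) = V + 150*Q (p(V, Q) = (3*(-6) + 21*8)*Q + V = (-18 + 168)*Q + V = 150*Q + V = V + 150*Q)
d/p(-189, (9 + 2)*1) = -89239/(16607*(-189 + 150*((9 + 2)*1))) = -89239/(16607*(-189 + 150*(11*1))) = -89239/(16607*(-189 + 150*11)) = -89239/(16607*(-189 + 1650)) = -89239/16607/1461 = -89239/16607*1/1461 = -89239/24262827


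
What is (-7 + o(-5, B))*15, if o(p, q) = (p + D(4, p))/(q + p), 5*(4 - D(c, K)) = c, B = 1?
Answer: -393/4 ≈ -98.250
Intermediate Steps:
D(c, K) = 4 - c/5
o(p, q) = (16/5 + p)/(p + q) (o(p, q) = (p + (4 - 1/5*4))/(q + p) = (p + (4 - 4/5))/(p + q) = (p + 16/5)/(p + q) = (16/5 + p)/(p + q))
(-7 + o(-5, B))*15 = (-7 + (16/5 - 5)/(-5 + 1))*15 = (-7 - 9/5/(-4))*15 = (-7 - 1/4*(-9/5))*15 = (-7 + 9/20)*15 = -131/20*15 = -393/4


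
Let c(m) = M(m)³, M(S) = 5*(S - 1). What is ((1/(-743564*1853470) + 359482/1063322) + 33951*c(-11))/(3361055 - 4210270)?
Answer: 5373348908246610869990085381/622237780227796751894200 ≈ 8635.5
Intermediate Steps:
M(S) = -5 + 5*S (M(S) = 5*(-1 + S) = -5 + 5*S)
c(m) = (-5 + 5*m)³
((1/(-743564*1853470) + 359482/1063322) + 33951*c(-11))/(3361055 - 4210270) = ((1/(-743564*1853470) + 359482/1063322) + 33951*(125*(-1 - 11)³))/(3361055 - 4210270) = ((-1/743564*1/1853470 + 359482*(1/1063322)) + 33951*(125*(-12)³))/(-849215) = ((-1/1378173567080 + 179741/531661) + 33951*(125*(-1728)))*(-1/849215) = (247714295119994619/732721136847319880 + 33951*(-216000))*(-1/849215) = (247714295119994619/732721136847319880 - 7333416000)*(-1/849215) = -5373348908246610869990085381/732721136847319880*(-1/849215) = 5373348908246610869990085381/622237780227796751894200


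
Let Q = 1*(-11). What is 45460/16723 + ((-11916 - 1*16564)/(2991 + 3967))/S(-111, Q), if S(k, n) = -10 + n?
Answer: 508485380/174537951 ≈ 2.9133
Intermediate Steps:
Q = -11
45460/16723 + ((-11916 - 1*16564)/(2991 + 3967))/S(-111, Q) = 45460/16723 + ((-11916 - 1*16564)/(2991 + 3967))/(-10 - 11) = 45460*(1/16723) + ((-11916 - 16564)/6958)/(-21) = 45460/16723 - 28480*1/6958*(-1/21) = 45460/16723 - 14240/3479*(-1/21) = 45460/16723 + 14240/73059 = 508485380/174537951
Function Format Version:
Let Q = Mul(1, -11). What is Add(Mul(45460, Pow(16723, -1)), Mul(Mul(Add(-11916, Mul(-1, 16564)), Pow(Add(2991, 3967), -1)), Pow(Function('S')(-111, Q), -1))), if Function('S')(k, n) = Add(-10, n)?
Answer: Rational(508485380, 174537951) ≈ 2.9133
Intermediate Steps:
Q = -11
Add(Mul(45460, Pow(16723, -1)), Mul(Mul(Add(-11916, Mul(-1, 16564)), Pow(Add(2991, 3967), -1)), Pow(Function('S')(-111, Q), -1))) = Add(Mul(45460, Pow(16723, -1)), Mul(Mul(Add(-11916, Mul(-1, 16564)), Pow(Add(2991, 3967), -1)), Pow(Add(-10, -11), -1))) = Add(Mul(45460, Rational(1, 16723)), Mul(Mul(Add(-11916, -16564), Pow(6958, -1)), Pow(-21, -1))) = Add(Rational(45460, 16723), Mul(Mul(-28480, Rational(1, 6958)), Rational(-1, 21))) = Add(Rational(45460, 16723), Mul(Rational(-14240, 3479), Rational(-1, 21))) = Add(Rational(45460, 16723), Rational(14240, 73059)) = Rational(508485380, 174537951)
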